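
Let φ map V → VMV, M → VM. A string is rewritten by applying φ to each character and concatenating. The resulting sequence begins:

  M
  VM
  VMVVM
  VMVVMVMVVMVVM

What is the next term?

VMVVMVMVVMVVMVMVVMVMVVMVVMVMVVMVVM

Replace each of the 13 characters of VMVVMVMVVMVVM in place — VMV VM VMV VMV VM VMV VM VMV VMV VM VMV VMV VM — and concatenate.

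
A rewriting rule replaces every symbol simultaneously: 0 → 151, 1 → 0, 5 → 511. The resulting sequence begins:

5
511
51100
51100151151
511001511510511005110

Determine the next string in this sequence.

5110015115105110051101515110015115151100151

Applying the rule to each of the 21 symbols of 511001511510511005110 gives the pieces 511 0 0 151 151 0 511 0 0 511 0 151 511 0 0 151 151 511 0 0 151, which concatenate to the answer.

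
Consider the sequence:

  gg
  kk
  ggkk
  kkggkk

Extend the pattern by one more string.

ggkkkkggkk

Each term (from the third on) is the two preceding terms concatenated in order: term 3 = gg·kk = ggkk.
The next term joins ggkk and kkggkk.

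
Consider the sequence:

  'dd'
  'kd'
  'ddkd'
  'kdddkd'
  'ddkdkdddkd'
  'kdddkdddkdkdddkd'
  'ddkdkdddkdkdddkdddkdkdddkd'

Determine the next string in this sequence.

Each term (from the third on) is the two preceding terms concatenated in order: term 3 = dd·kd = ddkd.
So term 8 is kdddkdddkdkdddkd·ddkdkdddkdkdddkdddkdkdddkd.

kdddkdddkdkdddkdddkdkdddkdkdddkdddkdkdddkd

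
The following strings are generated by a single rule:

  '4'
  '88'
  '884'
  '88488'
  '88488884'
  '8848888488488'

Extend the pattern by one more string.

884888848848888488884

This is a Fibonacci-style word recurrence s(k) = s(k−1)·s(k−2): e.g. 88·4 = 884.
So term 7 is 8848888488488·88488884.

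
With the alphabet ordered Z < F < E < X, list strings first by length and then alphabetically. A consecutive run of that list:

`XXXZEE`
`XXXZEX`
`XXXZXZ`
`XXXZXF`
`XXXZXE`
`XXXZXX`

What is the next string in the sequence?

XXXFZZ

Treat XXXZXX as a base-4 numeral over the given alphabet and add one, carrying through any trailing X's.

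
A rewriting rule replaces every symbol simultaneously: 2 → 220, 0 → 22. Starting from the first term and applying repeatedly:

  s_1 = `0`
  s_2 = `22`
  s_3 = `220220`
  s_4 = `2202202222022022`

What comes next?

φ(2202202222022022) expands symbol-by-symbol to 220 220 22 220 220 22 220 220 220 220 22 220 220 22 220 220; joining the 16 pieces gives the next term.

22022022220220222202202202202222022022220220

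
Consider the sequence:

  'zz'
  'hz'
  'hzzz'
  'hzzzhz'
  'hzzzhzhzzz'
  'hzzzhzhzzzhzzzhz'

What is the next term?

hzzzhzhzzzhzzzhzhzzzhzhzzz

This is a Fibonacci-style word recurrence s(k) = s(k−1)·s(k−2): e.g. hz·zz = hzzz.
So term 7 is hzzzhzhzzzhzzzhz·hzzzhzhzzz.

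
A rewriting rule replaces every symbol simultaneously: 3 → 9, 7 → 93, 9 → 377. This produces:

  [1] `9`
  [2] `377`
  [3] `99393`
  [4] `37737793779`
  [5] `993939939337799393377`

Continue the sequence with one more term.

Applying the rule to each of the 21 symbols of 993939939337799393377 gives the pieces 377 377 9 377 9 377 377 9 377 9 9 93 93 377 377 9 377 9 9 93 93, which concatenate to the answer.

3773779377937737793779993933773779377999393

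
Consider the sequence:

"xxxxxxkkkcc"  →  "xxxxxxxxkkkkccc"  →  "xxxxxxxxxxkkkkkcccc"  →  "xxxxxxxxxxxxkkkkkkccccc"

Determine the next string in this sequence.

xxxxxxxxxxxxxxkkkkkkkcccccc

Each string has the form x^{2n} k^{n} c^{n-1}, where the shown terms are n = 3, 4, 5, 6.
For the next term, n = 7, so the run lengths are 14, 7, 6.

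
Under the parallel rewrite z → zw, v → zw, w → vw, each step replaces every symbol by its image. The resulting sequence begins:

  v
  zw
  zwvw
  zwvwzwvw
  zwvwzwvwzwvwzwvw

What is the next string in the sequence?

zwvwzwvwzwvwzwvwzwvwzwvwzwvwzwvw

Replace each of the 16 characters of zwvwzwvwzwvwzwvw in place — zw vw zw vw zw vw zw vw zw vw zw vw zw vw zw vw — and concatenate.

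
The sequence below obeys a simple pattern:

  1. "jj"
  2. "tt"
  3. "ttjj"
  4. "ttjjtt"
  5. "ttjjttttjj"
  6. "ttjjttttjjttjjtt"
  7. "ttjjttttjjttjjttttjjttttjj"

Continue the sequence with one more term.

ttjjttttjjttjjttttjjttttjjttjjttttjjttjjtt

This is a Fibonacci-style word recurrence s(k) = s(k−1)·s(k−2): e.g. tt·jj = ttjj.
The next term joins ttjjttttjjttjjttttjjttttjj and ttjjttttjjttjjtt.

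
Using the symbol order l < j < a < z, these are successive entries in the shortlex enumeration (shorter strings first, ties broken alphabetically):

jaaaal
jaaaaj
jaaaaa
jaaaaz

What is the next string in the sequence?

Treat jaaaaz as a base-4 numeral over the given alphabet and add one, carrying through any trailing z's.

jaaazl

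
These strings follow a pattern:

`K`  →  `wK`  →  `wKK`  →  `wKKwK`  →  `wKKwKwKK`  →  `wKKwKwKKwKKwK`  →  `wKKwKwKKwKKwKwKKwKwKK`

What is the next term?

Each term (from the third on) is the previous term followed by the one before it: term 3 = wK·K = wKK.
So term 8 is wKKwKwKKwKKwKwKKwKwKK·wKKwKwKKwKKwK.

wKKwKwKKwKKwKwKKwKwKKwKKwKwKKwKKwK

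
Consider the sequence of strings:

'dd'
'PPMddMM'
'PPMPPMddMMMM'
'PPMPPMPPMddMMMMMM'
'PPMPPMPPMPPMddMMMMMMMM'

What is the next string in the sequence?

Every step adds PPM to the front and MM to the end of the previous string.
One more step from PPMPPMPPMPPMddMMMMMMMM gives the answer.

PPMPPMPPMPPMPPMddMMMMMMMMMM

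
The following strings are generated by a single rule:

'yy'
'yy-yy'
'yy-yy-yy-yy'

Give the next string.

yy-yy-yy-yy-yy-yy-yy-yy

Each string is two copies of the previous one joined by '-'.
One more doubling of yy-yy-yy-yy gives the answer.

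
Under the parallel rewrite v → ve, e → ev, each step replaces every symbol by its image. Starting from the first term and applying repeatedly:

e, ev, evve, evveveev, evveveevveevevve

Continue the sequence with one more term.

Rewriting the 16 symbols of evveveevveevevve one by one yields ev ve ve ev ve ev ev ve ve ev ev ve ev ve ve ev; concatenated:

evveveevveevevveveevevveevveveev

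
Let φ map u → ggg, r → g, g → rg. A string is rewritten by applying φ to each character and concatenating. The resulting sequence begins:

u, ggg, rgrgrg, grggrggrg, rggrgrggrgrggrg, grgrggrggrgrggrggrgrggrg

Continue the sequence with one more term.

Applying the rule to each of the 24 symbols of grgrggrggrgrggrggrgrggrg gives the pieces rg g rg g rg rg g rg rg g rg g rg rg g rg rg g rg g rg rg g rg, which concatenate to the answer.

rggrggrgrggrgrggrggrgrggrgrggrggrgrggrg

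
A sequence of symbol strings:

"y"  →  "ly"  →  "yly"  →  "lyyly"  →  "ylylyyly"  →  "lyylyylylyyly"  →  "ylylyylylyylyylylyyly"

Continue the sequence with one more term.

lyylyylylyylyylylyylylyylyylylyyly

From term 3 onward, concatenate the second-to-last term with the last: y·ly = yly, ly·yly = lyyly, …
So term 8 is lyylyylylyyly·ylylyylylyylyylylyyly.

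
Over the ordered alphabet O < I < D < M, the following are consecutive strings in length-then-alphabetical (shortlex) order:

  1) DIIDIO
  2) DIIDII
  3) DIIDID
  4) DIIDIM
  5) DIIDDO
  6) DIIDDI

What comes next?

The successor of DIIDDI increments the rightmost position that isn't already M and resets every position after it to O.

DIIDDD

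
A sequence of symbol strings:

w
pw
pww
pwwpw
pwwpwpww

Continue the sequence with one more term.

This is a Fibonacci-style word recurrence s(k) = s(k−1)·s(k−2): e.g. pw·w = pww.
Continuing: pwwpwpww · pwwpw gives term 6.

pwwpwpwwpwwpw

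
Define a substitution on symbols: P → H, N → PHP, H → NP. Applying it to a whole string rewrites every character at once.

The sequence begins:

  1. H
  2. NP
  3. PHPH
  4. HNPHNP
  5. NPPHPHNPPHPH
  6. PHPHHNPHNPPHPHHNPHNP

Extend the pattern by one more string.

φ(PHPHHNPHNPPHPHHNPHNP) expands symbol-by-symbol to H NP H NP NP PHP H NP PHP H H NP H NP NP PHP H NP PHP H; joining the 20 pieces gives the next term.

HNPHNPNPPHPHNPPHPHHNPHNPNPPHPHNPPHPH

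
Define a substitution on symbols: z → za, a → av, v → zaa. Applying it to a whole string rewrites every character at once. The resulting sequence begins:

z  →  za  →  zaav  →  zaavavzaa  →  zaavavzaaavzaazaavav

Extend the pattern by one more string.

Applying the rule to each of the 20 symbols of zaavavzaaavzaazaavav gives the pieces za av av zaa av zaa za av av av zaa za av av za av av zaa av zaa, which concatenate to the answer.

zaavavzaaavzaazaavavavzaazaavavzaavavzaaavzaa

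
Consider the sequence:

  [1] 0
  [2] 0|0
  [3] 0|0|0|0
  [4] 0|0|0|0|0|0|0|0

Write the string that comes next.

Every step duplicates the string with '|' between the halves.
One more doubling of 0|0|0|0|0|0|0|0 gives the answer.

0|0|0|0|0|0|0|0|0|0|0|0|0|0|0|0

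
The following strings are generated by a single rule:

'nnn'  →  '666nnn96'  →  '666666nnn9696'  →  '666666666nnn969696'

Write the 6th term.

Each term wraps the previous one in 666 on the left and 96 on the right.
From 666666666nnn969696, 2 further steps: 666666666nnn969696 → 666666666666nnn96969696 → (answer).

666666666666666nnn9696969696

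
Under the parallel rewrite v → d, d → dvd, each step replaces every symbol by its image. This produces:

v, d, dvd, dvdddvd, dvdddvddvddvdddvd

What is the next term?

dvdddvddvddvdddvddvdddvddvdddvddvddvdddvd

Replace each of the 17 characters of dvdddvddvddvdddvd in place — dvd d dvd dvd dvd d dvd dvd d dvd dvd d dvd dvd dvd d dvd — and concatenate.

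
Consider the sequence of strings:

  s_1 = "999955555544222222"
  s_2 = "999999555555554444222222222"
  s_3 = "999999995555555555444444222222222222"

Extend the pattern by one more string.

999999999955555555555544444444222222222222222

The n-th term is 2n 9's then 2n+2 5's then 2n-2 4's then 3n 2's, where the shown terms are n = 2, 3, 4.
For the next term, n = 5, so the run lengths are 10, 12, 8, 15.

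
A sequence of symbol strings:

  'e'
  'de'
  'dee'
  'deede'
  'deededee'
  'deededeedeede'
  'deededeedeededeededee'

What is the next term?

deededeedeededeededeedeededeedeede

From term 3 onward, concatenate the last term with the second-to-last: de·e = dee, dee·de = deede, …
Continuing: deededeedeededeededee · deededeedeede gives term 8.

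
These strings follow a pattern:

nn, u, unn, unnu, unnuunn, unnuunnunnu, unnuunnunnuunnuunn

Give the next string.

unnuunnunnuunnuunnunnuunnunnu

Each term (from the third on) is the previous term followed by the one before it: term 3 = u·nn = unn.
The next term joins unnuunnunnuunnuunn and unnuunnunnu.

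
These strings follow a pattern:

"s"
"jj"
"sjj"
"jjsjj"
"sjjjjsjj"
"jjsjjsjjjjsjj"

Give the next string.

Each term (from the third on) is the two preceding terms concatenated in order: term 3 = s·jj = sjj.
Continuing: sjjjjsjj · jjsjjsjjjjsjj gives term 7.

sjjjjsjjjjsjjsjjjjsjj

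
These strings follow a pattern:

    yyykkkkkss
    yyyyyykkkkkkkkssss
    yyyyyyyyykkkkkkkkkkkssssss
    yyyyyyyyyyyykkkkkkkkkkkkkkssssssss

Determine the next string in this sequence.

Term n consists of 3n y's, followed by 3n+2 k's, followed by 2n s's (n = 1, 2, …).
At n = 5 the blocks have lengths 15, 17, 10.

yyyyyyyyyyyyyyykkkkkkkkkkkkkkkkkssssssssss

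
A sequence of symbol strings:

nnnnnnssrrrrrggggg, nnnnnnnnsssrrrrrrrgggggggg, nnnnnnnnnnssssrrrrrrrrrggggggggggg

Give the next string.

nnnnnnnnnnnnsssssrrrrrrrrrrrgggggggggggggg

Term n consists of 2n+2 n's, followed by n s's, followed by 2n+1 r's, followed by 3n-1 g's, where the shown terms are n = 2, 3, 4.
At n = 5 the blocks have lengths 12, 5, 11, 14.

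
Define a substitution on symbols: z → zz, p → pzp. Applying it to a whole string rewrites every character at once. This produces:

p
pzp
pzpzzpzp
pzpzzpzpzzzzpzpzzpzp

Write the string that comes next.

pzpzzpzpzzzzpzpzzpzpzzzzzzzzpzpzzpzpzzzzpzpzzpzp

Applying the rule to each of the 20 symbols of pzpzzpzpzzzzpzpzzpzp gives the pieces pzp zz pzp zz zz pzp zz pzp zz zz zz zz pzp zz pzp zz zz pzp zz pzp, which concatenate to the answer.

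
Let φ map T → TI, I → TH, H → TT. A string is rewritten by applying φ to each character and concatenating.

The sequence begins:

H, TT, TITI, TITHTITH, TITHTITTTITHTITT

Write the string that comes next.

TITHTITTTITHTITITITHTITTTITHTITI

Replace each of the 16 characters of TITHTITTTITHTITT in place — TI TH TI TT TI TH TI TI TI TH TI TT TI TH TI TI — and concatenate.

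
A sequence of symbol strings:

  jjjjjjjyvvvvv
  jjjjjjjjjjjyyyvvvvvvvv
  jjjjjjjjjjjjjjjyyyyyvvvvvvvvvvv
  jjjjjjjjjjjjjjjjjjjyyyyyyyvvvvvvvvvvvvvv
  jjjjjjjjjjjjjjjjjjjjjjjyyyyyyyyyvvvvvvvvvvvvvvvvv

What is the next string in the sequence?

Term n consists of 4n+3 j's, followed by 2n-1 y's, followed by 3n+2 v's (n = 1, 2, …).
Setting n = 6 gives 27, 11, 20 characters in each block.

jjjjjjjjjjjjjjjjjjjjjjjjjjjyyyyyyyyyyyvvvvvvvvvvvvvvvvvvvv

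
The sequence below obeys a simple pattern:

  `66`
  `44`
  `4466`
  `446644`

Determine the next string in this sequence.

This is a Fibonacci-style word recurrence s(k) = s(k−1)·s(k−2): e.g. 44·66 = 4466.
The next term joins 446644 and 4466.

4466444466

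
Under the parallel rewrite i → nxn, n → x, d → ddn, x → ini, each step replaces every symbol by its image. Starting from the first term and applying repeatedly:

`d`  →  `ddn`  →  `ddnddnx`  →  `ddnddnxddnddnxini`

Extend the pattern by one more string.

Applying the rule to each of the 17 symbols of ddnddnxddnddnxini gives the pieces ddn ddn x ddn ddn x ini ddn ddn x ddn ddn x ini nxn x nxn, which concatenate to the answer.

ddnddnxddnddnxiniddnddnxddnddnxininxnxnxn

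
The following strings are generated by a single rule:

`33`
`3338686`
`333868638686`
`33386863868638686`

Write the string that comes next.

Each term is the previous one with 38686 appended.
One more step from 33386863868638686 gives the answer.

3338686386863868638686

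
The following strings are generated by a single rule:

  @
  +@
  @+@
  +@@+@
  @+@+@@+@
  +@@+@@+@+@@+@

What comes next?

From term 3 onward, concatenate the second-to-last term with the last: @·+@ = @+@, +@·@+@ = +@@+@, …
So term 7 is @+@+@@+@·+@@+@@+@+@@+@.

@+@+@@+@+@@+@@+@+@@+@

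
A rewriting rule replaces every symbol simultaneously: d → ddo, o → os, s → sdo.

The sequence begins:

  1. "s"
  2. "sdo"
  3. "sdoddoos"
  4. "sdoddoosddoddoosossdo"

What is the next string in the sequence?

Rewriting the 21 symbols of sdoddoosddoddoosossdo one by one yields sdo ddo os ddo ddo os os sdo ddo ddo os ddo ddo os os sdo os sdo sdo ddo os; concatenated:

sdoddoosddoddoosossdoddoddoosddoddoosossdoossdosdoddoos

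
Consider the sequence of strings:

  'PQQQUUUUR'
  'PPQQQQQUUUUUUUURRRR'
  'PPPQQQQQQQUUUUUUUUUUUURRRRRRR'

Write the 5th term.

PPPPPQQQQQQQQQQQUUUUUUUUUUUUUUUUUUUURRRRRRRRRRRRR

Term n consists of n P's, followed by 2n+1 Q's, followed by 4n U's, followed by 3n-2 R's (n = 1, 2, …).
At n = 5 the blocks have lengths 5, 11, 20, 13.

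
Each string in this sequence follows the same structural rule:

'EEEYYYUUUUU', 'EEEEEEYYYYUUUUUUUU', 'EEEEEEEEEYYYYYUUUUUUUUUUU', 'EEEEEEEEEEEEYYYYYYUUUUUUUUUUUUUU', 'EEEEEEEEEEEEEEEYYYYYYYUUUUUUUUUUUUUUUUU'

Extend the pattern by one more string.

EEEEEEEEEEEEEEEEEEYYYYYYYYUUUUUUUUUUUUUUUUUUUU

Each string has the form E^{3n} Y^{n+2} U^{3n+2} (n = 1, 2, …).
Setting n = 6 gives 18, 8, 20 characters in each block.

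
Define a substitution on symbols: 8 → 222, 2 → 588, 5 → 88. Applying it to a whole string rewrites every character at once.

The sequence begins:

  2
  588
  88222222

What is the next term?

Rewriting each symbol of 88222222: 8→222, 8→222, 2→588, 2→588, 2→588, 2→588, 2→588, 2→588, which concatenates to 222 222 588 588 588 588 588 588.

222222588588588588588588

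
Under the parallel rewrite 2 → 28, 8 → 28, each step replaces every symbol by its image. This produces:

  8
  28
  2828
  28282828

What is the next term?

2828282828282828

Expanding 28282828: 2→28, 8→28, 2→28, 8→28, 2→28, 8→28, 2→28, 8→28. Concatenated: 28 28 28 28 28 28 28 28.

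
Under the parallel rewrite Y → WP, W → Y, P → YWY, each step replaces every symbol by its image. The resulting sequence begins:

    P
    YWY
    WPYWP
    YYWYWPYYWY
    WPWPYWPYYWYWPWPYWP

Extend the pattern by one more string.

YYWYYYWYWPYYWYWPWPYWPYYWYYYWYWPYYWY

φ(WPWPYWPYYWYWPWPYWP) expands symbol-by-symbol to Y YWY Y YWY WP Y YWY WP WP Y WP Y YWY Y YWY WP Y YWY; joining the 18 pieces gives the next term.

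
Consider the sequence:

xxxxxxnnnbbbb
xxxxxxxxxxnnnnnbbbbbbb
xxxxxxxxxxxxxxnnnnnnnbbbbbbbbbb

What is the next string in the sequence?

xxxxxxxxxxxxxxxxxxnnnnnnnnnbbbbbbbbbbbbb

The n-th term is 4n-2 x's then 2n-1 n's then 3n-2 b's, where the shown terms are n = 2, 3, 4.
For the next term, n = 5, so the run lengths are 18, 9, 13.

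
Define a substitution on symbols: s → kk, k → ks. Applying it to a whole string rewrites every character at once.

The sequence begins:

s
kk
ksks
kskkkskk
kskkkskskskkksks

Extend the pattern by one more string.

Rewriting the 16 symbols of kskkkskskskkksks one by one yields ks kk ks ks ks kk ks kk ks kk ks ks ks kk ks kk; concatenated:

kskkkskskskkkskkkskkkskskskkkskk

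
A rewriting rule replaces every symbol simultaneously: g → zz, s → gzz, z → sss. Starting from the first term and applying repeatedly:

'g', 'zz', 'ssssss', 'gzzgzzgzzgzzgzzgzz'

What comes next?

Applying the rule to each of the 18 symbols of gzzgzzgzzgzzgzzgzz gives the pieces zz sss sss zz sss sss zz sss sss zz sss sss zz sss sss zz sss sss, which concatenate to the answer.

zzsssssszzsssssszzsssssszzsssssszzsssssszzssssss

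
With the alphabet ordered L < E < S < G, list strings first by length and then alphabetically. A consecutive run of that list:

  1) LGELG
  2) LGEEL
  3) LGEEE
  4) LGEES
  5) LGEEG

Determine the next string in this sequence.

Find the rightmost character of LGEEG below G, bump it to the next letter, and reset everything to its right to L.

LGESL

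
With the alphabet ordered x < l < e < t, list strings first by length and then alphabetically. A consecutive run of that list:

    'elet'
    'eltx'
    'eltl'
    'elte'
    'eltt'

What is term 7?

eexl

Stepping forward 2 times from eltt: eltt → eexx, then the target.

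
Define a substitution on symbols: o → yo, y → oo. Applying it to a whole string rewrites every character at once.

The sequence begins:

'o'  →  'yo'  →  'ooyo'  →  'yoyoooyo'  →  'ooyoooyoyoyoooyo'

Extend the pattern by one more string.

Rewriting the 16 symbols of ooyoooyoyoyoooyo one by one yields yo yo oo yo yo yo oo yo oo yo oo yo yo yo oo yo; concatenated:

yoyoooyoyoyoooyoooyoooyoyoyoooyo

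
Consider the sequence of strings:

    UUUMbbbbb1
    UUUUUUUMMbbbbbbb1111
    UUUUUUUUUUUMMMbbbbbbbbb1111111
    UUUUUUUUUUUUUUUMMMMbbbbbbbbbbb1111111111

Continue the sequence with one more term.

The n-th term is 4n-1 U's then n M's then 2n+3 b's then 3n-2 1's (n = 1, 2, …).
At n = 5 the blocks have lengths 19, 5, 13, 13.

UUUUUUUUUUUUUUUUUUUMMMMMbbbbbbbbbbbbb1111111111111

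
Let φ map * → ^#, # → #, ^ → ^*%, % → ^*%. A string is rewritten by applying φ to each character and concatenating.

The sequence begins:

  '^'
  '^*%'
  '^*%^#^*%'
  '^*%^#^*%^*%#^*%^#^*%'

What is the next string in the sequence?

Rewriting the 20 symbols of ^*%^#^*%^*%#^*%^#^*% one by one yields ^*% ^# ^*% ^*% # ^*% ^# ^*% ^*% ^# ^*% # ^*% ^# ^*% ^*% # ^*% ^# ^*%; concatenated:

^*%^#^*%^*%#^*%^#^*%^*%^#^*%#^*%^#^*%^*%#^*%^#^*%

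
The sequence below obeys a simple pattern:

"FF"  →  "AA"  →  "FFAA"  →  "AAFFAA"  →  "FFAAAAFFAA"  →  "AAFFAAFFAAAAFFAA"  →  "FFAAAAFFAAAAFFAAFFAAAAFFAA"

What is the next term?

This is a Fibonacci-style word recurrence s(k) = s(k−2)·s(k−1): e.g. FF·AA = FFAA.
Continuing: AAFFAAFFAAAAFFAA · FFAAAAFFAAAAFFAAFFAAAAFFAA gives term 8.

AAFFAAFFAAAAFFAAFFAAAAFFAAAAFFAAFFAAAAFFAA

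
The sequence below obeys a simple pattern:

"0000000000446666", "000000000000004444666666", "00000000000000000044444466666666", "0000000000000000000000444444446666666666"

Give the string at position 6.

00000000000000000000000000000044444444444466666666666666

The n-th term is 4n+2 0's then 2n-2 4's then 2n 6's, where the shown terms are n = 2, 3, 4, 5.
For term 6, n = 7, so the run lengths are 30, 12, 14.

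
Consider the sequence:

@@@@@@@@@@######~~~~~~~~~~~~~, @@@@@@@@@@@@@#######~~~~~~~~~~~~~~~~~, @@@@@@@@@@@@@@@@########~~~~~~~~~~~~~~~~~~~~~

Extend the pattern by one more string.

Reading off run lengths: @ runs 10, 13, 16; # runs 6, 7, 8; ~ runs 13, 17, 21 — each is linear in n, where the shown terms are n = 3, 4, 5.
At n = 6 the blocks have lengths 19, 9, 25.

@@@@@@@@@@@@@@@@@@@#########~~~~~~~~~~~~~~~~~~~~~~~~~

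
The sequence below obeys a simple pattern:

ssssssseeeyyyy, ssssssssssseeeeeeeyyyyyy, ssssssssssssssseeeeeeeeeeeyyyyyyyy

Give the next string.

ssssssssssssssssssseeeeeeeeeeeeeeeyyyyyyyyyy

Each string has the form s^{4n+3} e^{4n-1} y^{2n+2} (n = 1, 2, …).
For the next term, n = 4, so the run lengths are 19, 15, 10.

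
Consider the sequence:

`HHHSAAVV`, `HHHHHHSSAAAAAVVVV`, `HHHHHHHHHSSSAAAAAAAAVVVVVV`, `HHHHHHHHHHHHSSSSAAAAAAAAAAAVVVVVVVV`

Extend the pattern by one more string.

Term n consists of 3n H's, followed by n S's, followed by 3n-1 A's, followed by 2n V's (n = 1, 2, …).
Setting n = 5 gives 15, 5, 14, 10 characters in each block.

HHHHHHHHHHHHHHHSSSSSAAAAAAAAAAAAAAVVVVVVVVVV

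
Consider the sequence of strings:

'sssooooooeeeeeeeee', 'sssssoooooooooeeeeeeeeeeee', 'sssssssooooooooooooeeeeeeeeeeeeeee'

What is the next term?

Reading off run lengths: s runs 3, 5, 7; o runs 6, 9, 12; e runs 9, 12, 15 — each is linear in n, where the shown terms are n = 2, 3, 4.
At n = 5 the blocks have lengths 9, 15, 18.

sssssssssoooooooooooooooeeeeeeeeeeeeeeeeee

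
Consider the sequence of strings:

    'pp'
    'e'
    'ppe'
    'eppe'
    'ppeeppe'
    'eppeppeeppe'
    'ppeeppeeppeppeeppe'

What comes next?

eppeppeeppeppeeppeeppeppeeppe

Each term (from the third on) is the two preceding terms concatenated in order: term 3 = pp·e = ppe.
So term 8 is eppeppeeppe·ppeeppeeppeppeeppe.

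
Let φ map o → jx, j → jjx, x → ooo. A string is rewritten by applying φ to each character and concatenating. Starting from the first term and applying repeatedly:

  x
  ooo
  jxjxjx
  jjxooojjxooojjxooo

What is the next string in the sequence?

Rewriting the 18 symbols of jjxooojjxooojjxooo one by one yields jjx jjx ooo jx jx jx jjx jjx ooo jx jx jx jjx jjx ooo jx jx jx; concatenated:

jjxjjxooojxjxjxjjxjjxooojxjxjxjjxjjxooojxjxjx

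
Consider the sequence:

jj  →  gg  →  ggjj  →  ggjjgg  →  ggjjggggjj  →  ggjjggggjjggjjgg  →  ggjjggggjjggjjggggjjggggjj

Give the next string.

ggjjggggjjggjjggggjjggggjjggjjggggjjggjjgg

From term 3 onward, concatenate the last term with the second-to-last: gg·jj = ggjj, ggjj·gg = ggjjgg, …
So term 8 is ggjjggggjjggjjggggjjggggjj·ggjjggggjjggjjgg.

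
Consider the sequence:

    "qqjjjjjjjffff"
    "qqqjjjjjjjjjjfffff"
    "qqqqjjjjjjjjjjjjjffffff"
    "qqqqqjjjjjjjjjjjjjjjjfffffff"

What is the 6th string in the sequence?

qqqqqqqjjjjjjjjjjjjjjjjjjjjjjfffffffff

Each string has the form q^{n} j^{3n+1} f^{n+2}, where the shown terms are n = 2, 3, 4, 5.
Setting n = 7 gives 7, 22, 9 characters in each block.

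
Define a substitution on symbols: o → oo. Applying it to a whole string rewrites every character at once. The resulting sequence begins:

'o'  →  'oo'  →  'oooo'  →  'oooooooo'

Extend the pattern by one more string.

Apply φ to oooooooo symbol by symbol: o→oo, o→oo, o→oo, o→oo, o→oo, o→oo, o→oo, o→oo; joined: oo oo oo oo oo oo oo oo.

oooooooooooooooo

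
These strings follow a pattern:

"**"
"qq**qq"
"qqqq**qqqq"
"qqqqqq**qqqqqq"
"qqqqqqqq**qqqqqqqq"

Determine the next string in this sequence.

qqqqqqqqqq**qqqqqqqqqq

Each term wraps the previous one in qq on the left and qq on the right.
One more step from qqqqqqqq**qqqqqqqq gives the answer.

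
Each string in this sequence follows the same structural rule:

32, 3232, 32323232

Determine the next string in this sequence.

Every step duplicates the string.
So the next term is two copies of 32323232.

3232323232323232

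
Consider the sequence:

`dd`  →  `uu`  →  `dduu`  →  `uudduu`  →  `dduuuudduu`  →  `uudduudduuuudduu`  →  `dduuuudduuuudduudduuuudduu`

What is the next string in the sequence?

Each term (from the third on) is the two preceding terms concatenated in order: term 3 = dd·uu = dduu.
So term 8 is uudduudduuuudduu·dduuuudduuuudduudduuuudduu.

uudduudduuuudduudduuuudduuuudduudduuuudduu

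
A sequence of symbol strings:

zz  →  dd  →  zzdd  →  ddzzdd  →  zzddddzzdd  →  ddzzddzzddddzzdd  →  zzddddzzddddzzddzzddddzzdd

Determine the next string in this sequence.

From term 3 onward, concatenate the second-to-last term with the last: zz·dd = zzdd, dd·zzdd = ddzzdd, …
The next term joins ddzzddzzddddzzdd and zzddddzzddddzzddzzddddzzdd.

ddzzddzzddddzzddzzddddzzddddzzddzzddddzzdd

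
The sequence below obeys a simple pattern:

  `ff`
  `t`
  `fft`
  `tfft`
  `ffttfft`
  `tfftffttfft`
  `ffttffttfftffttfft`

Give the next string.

tfftffttfftffttffttfftffttfft

This is a Fibonacci-style word recurrence s(k) = s(k−2)·s(k−1): e.g. ff·t = fft.
The next term joins tfftffttfft and ffttffttfftffttfft.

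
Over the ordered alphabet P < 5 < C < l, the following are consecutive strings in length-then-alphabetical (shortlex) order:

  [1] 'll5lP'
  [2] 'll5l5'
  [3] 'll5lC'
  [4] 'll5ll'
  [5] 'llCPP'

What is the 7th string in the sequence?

Stepping forward 2 times from llCPP: llCPP → llCP5, then the target.

llCPC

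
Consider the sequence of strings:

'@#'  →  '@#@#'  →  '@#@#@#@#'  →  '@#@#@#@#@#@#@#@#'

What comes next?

Each string is two copies of the previous one concatenated.
Doubling @#@#@#@#@#@#@#@#:

@#@#@#@#@#@#@#@#@#@#@#@#@#@#@#@#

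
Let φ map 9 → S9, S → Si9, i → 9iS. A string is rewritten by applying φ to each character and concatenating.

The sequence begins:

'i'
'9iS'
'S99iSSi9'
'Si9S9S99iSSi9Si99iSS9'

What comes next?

Replace each of the 21 characters of Si9S9S99iSSi9Si99iSS9 in place — Si9 9iS S9 Si9 S9 Si9 S9 S9 9iS Si9 Si9 9iS S9 Si9 9iS S9 S9 9iS Si9 Si9 S9 — and concatenate.

Si99iSS9Si9S9Si9S9S99iSSi9Si99iSS9Si99iSS9S99iSSi9Si9S9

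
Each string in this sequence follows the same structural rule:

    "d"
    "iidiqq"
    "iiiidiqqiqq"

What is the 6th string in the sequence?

s(k+1) = ii·s(k)·iqq, so each term gains ii as a prefix and iqq as a suffix.
From iiiidiqqiqq, 3 further steps: iiiidiqqiqq → iiiiiidiqqiqqiqq → iiiiiiiidiqqiqqiqqiqq → (answer).

iiiiiiiiiidiqqiqqiqqiqqiqq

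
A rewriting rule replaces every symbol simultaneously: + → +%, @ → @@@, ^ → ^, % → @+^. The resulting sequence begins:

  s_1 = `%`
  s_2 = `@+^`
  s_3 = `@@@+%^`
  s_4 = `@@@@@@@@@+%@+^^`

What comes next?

@@@@@@@@@@@@@@@@@@@@@@@@@@@+%@+^@@@+%^^

Replace each of the 15 characters of @@@@@@@@@+%@+^^ in place — @@@ @@@ @@@ @@@ @@@ @@@ @@@ @@@ @@@ +% @+^ @@@ +% ^ ^ — and concatenate.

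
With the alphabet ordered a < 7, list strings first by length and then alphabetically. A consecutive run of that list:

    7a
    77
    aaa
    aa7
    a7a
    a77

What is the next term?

7aa

Treat a77 as a base-2 numeral over the given alphabet and add one, carrying through any trailing 7's.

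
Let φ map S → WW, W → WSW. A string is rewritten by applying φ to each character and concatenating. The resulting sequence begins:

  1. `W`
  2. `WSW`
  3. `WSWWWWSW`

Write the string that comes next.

Apply φ to WSWWWWSW symbol by symbol: W→WSW, S→WW, W→WSW, W→WSW, W→WSW, W→WSW, S→WW, W→WSW; joined: WSW WW WSW WSW WSW WSW WW WSW.

WSWWWWSWWSWWSWWSWWWWSW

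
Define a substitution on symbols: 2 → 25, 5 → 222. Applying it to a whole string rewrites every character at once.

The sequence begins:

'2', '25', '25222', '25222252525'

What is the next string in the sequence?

25222252525252222522225222

Apply φ to 25222252525 symbol by symbol: 2→25, 5→222, 2→25, 2→25, 2→25, 2→25, 5→222, 2→25, 5→222, 2→25, 5→222; joined: 25 222 25 25 25 25 222 25 222 25 222.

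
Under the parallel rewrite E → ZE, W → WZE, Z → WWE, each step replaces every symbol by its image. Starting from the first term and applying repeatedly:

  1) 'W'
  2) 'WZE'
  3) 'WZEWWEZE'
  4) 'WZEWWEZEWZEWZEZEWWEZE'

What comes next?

WZEWWEZEWZEWZEZEWWEZEWZEWWEZEWZEWWEZEWWEZEWZEWZEZEWWEZE

Applying the rule to each of the 21 symbols of WZEWWEZEWZEWZEZEWWEZE gives the pieces WZE WWE ZE WZE WZE ZE WWE ZE WZE WWE ZE WZE WWE ZE WWE ZE WZE WZE ZE WWE ZE, which concatenate to the answer.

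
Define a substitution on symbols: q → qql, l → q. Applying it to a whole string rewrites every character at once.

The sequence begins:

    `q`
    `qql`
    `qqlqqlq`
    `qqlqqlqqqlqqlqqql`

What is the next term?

φ(qqlqqlqqqlqqlqqql) expands symbol-by-symbol to qql qql q qql qql q qql qql qql q qql qql q qql qql qql q; joining the 17 pieces gives the next term.

qqlqqlqqqlqqlqqqlqqlqqlqqqlqqlqqqlqqlqqlq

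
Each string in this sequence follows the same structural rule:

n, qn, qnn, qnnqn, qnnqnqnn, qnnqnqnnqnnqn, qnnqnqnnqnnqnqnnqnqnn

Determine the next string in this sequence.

This is a Fibonacci-style word recurrence s(k) = s(k−1)·s(k−2): e.g. qn·n = qnn.
Continuing: qnnqnqnnqnnqnqnnqnqnn · qnnqnqnnqnnqn gives term 8.

qnnqnqnnqnnqnqnnqnqnnqnnqnqnnqnnqn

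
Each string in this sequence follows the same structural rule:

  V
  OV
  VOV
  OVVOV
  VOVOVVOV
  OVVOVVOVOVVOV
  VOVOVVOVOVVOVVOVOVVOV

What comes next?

This is a Fibonacci-style word recurrence s(k) = s(k−2)·s(k−1): e.g. V·OV = VOV.
So term 8 is OVVOVVOVOVVOV·VOVOVVOVOVVOVVOVOVVOV.

OVVOVVOVOVVOVVOVOVVOVOVVOVVOVOVVOV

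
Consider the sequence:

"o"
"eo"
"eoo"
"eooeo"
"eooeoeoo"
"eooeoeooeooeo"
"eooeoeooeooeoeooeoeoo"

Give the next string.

From term 3 onward, concatenate the last term with the second-to-last: eo·o = eoo, eoo·eo = eooeo, …
The next term joins eooeoeooeooeoeooeoeoo and eooeoeooeooeo.

eooeoeooeooeoeooeoeooeooeoeooeooeo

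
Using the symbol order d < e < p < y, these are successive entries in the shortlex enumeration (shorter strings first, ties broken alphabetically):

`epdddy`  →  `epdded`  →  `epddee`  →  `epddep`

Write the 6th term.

Continuing the enumeration 2 steps past epddep: epddep → epddey → (answer).

epddpd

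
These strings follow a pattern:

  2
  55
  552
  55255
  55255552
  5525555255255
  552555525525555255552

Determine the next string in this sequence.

5525555255255552555525525555255255

From term 3 onward, concatenate the last term with the second-to-last: 55·2 = 552, 552·55 = 55255, …
So term 8 is 552555525525555255552·5525555255255.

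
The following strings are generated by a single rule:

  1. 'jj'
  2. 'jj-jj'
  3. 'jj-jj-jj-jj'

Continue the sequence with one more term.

s(k+1) = s(k)·-·s(k) — each term doubles the last with '-' between the halves.
Doubling jj-jj-jj-jj with '-' between the halves:

jj-jj-jj-jj-jj-jj-jj-jj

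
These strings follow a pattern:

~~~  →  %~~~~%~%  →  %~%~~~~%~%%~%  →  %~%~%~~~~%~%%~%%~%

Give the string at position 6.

Every step adds %~ to the front and %~% to the end of the previous string.
From %~%~%~~~~%~%%~%%~%, 2 further steps: %~%~%~~~~%~%%~%%~% → %~%~%~%~~~~%~%%~%%~%%~% → (answer).

%~%~%~%~%~~~~%~%%~%%~%%~%%~%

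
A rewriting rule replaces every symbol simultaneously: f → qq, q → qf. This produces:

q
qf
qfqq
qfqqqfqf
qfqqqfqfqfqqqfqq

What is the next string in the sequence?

Rewriting the 16 symbols of qfqqqfqfqfqqqfqq one by one yields qf qq qf qf qf qq qf qq qf qq qf qf qf qq qf qf; concatenated:

qfqqqfqfqfqqqfqqqfqqqfqfqfqqqfqf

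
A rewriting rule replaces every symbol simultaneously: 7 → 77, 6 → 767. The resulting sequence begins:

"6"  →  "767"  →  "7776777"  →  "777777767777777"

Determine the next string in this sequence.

Rewriting the 15 symbols of 777777767777777 one by one yields 77 77 77 77 77 77 77 767 77 77 77 77 77 77 77; concatenated:

7777777777777776777777777777777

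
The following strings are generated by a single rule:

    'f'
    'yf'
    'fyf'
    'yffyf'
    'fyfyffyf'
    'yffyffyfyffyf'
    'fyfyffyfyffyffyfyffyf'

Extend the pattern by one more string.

yffyffyfyffyffyfyffyfyffyffyfyffyf

Each term (from the third on) is the two preceding terms concatenated in order: term 3 = f·yf = fyf.
Continuing: yffyffyfyffyf · fyfyffyfyffyffyfyffyf gives term 8.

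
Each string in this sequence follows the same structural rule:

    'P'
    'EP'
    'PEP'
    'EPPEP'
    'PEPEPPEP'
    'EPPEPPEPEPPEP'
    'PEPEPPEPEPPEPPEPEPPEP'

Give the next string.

Each term (from the third on) is the two preceding terms concatenated in order: term 3 = P·EP = PEP.
So term 8 is EPPEPPEPEPPEP·PEPEPPEPEPPEPPEPEPPEP.

EPPEPPEPEPPEPPEPEPPEPEPPEPPEPEPPEP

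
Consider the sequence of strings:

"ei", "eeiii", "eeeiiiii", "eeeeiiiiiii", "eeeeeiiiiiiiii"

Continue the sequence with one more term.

Reading off run lengths: e runs 1, 2, 3, 4, 5; i runs 1, 3, 5, 7, 9 — each is linear in n (n = 1, 2, …).
At n = 6 the blocks have lengths 6, 11.

eeeeeeiiiiiiiiiii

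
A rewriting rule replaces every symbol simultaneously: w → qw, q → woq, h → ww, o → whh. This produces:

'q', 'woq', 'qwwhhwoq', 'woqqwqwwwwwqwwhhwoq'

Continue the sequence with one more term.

Replace each of the 19 characters of woqqwqwwwwwqwwhhwoq in place — qw whh woq woq qw woq qw qw qw qw qw woq qw qw ww ww qw whh woq — and concatenate.

qwwhhwoqwoqqwwoqqwqwqwqwqwwoqqwqwwwwwqwwhhwoq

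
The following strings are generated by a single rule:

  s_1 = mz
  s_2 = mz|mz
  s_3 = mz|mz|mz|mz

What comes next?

s(k+1) = s(k)·|·s(k) — each term doubles the last with '|' between the halves.
Doubling mz|mz|mz|mz with '|' between the halves:

mz|mz|mz|mz|mz|mz|mz|mz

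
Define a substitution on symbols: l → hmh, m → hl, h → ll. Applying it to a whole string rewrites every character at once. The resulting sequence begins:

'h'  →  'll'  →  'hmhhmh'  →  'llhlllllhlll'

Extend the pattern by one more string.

Expanding llhlllllhlll: l→hmh, l→hmh, h→ll, l→hmh, l→hmh, l→hmh, l→hmh, l→hmh, h→ll, l→hmh, l→hmh, l→hmh. Concatenated: hmh hmh ll hmh hmh hmh hmh hmh ll hmh hmh hmh.

hmhhmhllhmhhmhhmhhmhhmhllhmhhmhhmh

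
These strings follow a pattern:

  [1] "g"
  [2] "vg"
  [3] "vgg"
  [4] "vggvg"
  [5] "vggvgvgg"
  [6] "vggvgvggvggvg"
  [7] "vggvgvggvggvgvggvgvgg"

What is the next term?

vggvgvggvggvgvggvgvggvggvgvggvggvg

Each term (from the third on) is the previous term followed by the one before it: term 3 = vg·g = vgg.
So term 8 is vggvgvggvggvgvggvgvgg·vggvgvggvggvg.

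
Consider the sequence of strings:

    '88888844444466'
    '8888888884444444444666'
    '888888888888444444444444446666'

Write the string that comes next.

The n-th term is 3n 8's then 4n-2 4's then n 6's, where the shown terms are n = 2, 3, 4.
For the next term, n = 5, so the run lengths are 15, 18, 5.

88888888888888844444444444444444466666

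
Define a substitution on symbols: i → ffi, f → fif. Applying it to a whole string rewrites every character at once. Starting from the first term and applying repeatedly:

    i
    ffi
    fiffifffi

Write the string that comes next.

Apply φ to fiffifffi symbol by symbol: f→fif, i→ffi, f→fif, f→fif, i→ffi, f→fif, f→fif, f→fif, i→ffi; joined: fif ffi fif fif ffi fif fif fif ffi.

fifffififfifffififfiffifffi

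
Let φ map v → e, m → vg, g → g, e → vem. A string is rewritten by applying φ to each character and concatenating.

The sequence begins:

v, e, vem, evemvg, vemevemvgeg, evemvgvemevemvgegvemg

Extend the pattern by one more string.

vemevemvgegevemvgvemevemvgegvemgevemvgg

φ(evemvgvemevemvgegvemg) expands symbol-by-symbol to vem e vem vg e g e vem vg vem e vem vg e g vem g e vem vg g; joining the 21 pieces gives the next term.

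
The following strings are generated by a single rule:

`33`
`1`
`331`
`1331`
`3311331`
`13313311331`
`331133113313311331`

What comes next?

Each term (from the third on) is the two preceding terms concatenated in order: term 3 = 33·1 = 331.
Continuing: 13313311331 · 331133113313311331 gives term 8.

13313311331331133113313311331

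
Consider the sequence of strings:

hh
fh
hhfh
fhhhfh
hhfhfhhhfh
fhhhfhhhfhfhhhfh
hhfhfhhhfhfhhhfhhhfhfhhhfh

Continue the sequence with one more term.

From term 3 onward, concatenate the second-to-last term with the last: hh·fh = hhfh, fh·hhfh = fhhhfh, …
So term 8 is fhhhfhhhfhfhhhfh·hhfhfhhhfhfhhhfhhhfhfhhhfh.

fhhhfhhhfhfhhhfhhhfhfhhhfhfhhhfhhhfhfhhhfh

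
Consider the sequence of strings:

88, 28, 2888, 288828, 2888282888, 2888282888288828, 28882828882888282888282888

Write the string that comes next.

288828288828882828882828882888282888288828

Each term (from the third on) is the previous term followed by the one before it: term 3 = 28·88 = 2888.
So term 8 is 28882828882888282888282888·2888282888288828.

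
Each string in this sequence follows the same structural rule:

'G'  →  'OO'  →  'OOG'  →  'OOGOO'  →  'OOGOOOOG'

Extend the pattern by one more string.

This is a Fibonacci-style word recurrence s(k) = s(k−1)·s(k−2): e.g. OO·G = OOG.
So term 6 is OOGOOOOG·OOGOO.

OOGOOOOGOOGOO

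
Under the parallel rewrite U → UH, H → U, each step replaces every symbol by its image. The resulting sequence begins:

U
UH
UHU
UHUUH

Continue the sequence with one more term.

Apply φ to UHUUH symbol by symbol: U→UH, H→U, U→UH, U→UH, H→U; joined: UH U UH UH U.

UHUUHUHU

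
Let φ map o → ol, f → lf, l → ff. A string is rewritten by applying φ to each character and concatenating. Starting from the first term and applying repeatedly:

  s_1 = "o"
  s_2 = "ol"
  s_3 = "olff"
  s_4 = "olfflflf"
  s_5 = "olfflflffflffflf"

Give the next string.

olfflflffflffflflflffflflflffflf

Replace each of the 16 characters of olfflflffflffflf in place — ol ff lf lf ff lf ff lf lf lf ff lf lf lf ff lf — and concatenate.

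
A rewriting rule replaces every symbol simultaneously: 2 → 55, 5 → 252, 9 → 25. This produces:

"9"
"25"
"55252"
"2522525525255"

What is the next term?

Replace each of the 13 characters of 2522525525255 in place — 55 252 55 55 252 55 252 252 55 252 55 252 252 — and concatenate.

552525555252552522525525255252252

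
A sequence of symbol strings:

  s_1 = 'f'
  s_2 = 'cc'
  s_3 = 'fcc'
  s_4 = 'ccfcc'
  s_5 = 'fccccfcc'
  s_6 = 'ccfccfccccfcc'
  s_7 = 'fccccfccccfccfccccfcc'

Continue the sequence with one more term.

ccfccfccccfccfccccfccccfccfccccfcc

This is a Fibonacci-style word recurrence s(k) = s(k−2)·s(k−1): e.g. f·cc = fcc.
Continuing: ccfccfccccfcc · fccccfccccfccfccccfcc gives term 8.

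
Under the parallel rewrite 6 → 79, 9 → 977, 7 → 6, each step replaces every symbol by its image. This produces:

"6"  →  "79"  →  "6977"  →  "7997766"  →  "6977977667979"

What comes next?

Rewriting the 13 symbols of 6977977667979 one by one yields 79 977 6 6 977 6 6 79 79 6 977 6 977; concatenated:

799776697766797969776977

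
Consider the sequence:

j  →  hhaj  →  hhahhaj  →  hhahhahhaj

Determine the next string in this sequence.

hhahhahhahhaj

The strings grow by a fixed prefix hha each time.
So the next term is hha·hhahhahhaj.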